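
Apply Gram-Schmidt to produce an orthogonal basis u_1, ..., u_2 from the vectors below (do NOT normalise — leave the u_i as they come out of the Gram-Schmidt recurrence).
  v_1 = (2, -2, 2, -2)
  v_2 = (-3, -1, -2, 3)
Orthogonal basis:
  u_1 = (2, -2, 2, -2)
  u_2 = (-5/4, -11/4, -1/4, 5/4)

Apply the Gram-Schmidt recurrence
  u_1 = v_1
  u_i = v_i − Σ_{j<i} ((v_i · u_j) / (u_j · u_j)) · u_j.

Step by step this gives:
  u_1 = (2, -2, 2, -2)
  u_2 = (-5/4, -11/4, -1/4, 5/4)

Orthogonality check:
  u_2 · u_1 = 0 (should be 0)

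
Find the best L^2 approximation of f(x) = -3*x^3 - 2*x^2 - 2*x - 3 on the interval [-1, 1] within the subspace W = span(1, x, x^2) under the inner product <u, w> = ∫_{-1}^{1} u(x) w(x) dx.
g(x) = -2*x^2 - 19*x/5 - 3

The best approximation g ∈ W is the orthogonal projection of f onto W. Writing g = a_0 + a_1 x + a_2 x^2, the coefficients solve the normal equations G · a = b where
  G_{ij} = <φ_i, φ_j> and b_i = <f, φ_i>, with φ_0 = 1, φ_1 = x, φ_2 = x^2.
G =
  [2, 0, 2/3]
  [0, 2/3, 0]
  [2/3, 0, 2/5],
b = (-22/3, -38/15, -14/5).
Solving gives a_0 = -3, a_1 = -19/5, a_2 = -2, so
  g(x) = -2*x^2 - 19*x/5 - 3.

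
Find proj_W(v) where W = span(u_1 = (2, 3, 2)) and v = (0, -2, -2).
proj_W(v) = (-20/17, -30/17, -20/17)

Set up U = [u_1 | ... | u_1] ∈ R^(3×1). The projector onto W = col(U) is P = U (U^T U)^(-1) U^T.
Compute U^T U =
  [17],
and U^T v = (-10).
Solve U^T U · c = U^T v for the coefficients: c = (-10/17). The projection is proj_W(v) = U c.
Check: (v - proj_W(v)) · u_1 = 0  (should be 0).
Result: proj_W(v) = (-20/17, -30/17, -20/17).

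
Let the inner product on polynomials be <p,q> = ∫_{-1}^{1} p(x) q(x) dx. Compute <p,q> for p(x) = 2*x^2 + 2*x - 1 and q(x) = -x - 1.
<p,q> = -2/3

Expand the product: p(x)·q(x) = -2*x^3 - 4*x^2 - x + 1.
∫_{-1}^{1} of each monomial x^k gives [2/(k+1) if k even, 0 if k odd]. Integrating term-by-term (or equivalently evaluating the antiderivative F(x) = -x^4/2 - 4*x^3/3 - x^2/2 + x at the endpoints):
  F(1) − F(−1) = -4/3 − (-2/3) = -2/3.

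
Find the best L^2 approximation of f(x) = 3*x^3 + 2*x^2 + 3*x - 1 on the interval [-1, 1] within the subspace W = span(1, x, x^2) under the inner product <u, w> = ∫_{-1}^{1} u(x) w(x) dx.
g(x) = 2*x^2 + 24*x/5 - 1

The best approximation g ∈ W is the orthogonal projection of f onto W. Writing g = a_0 + a_1 x + a_2 x^2, the coefficients solve the normal equations G · a = b where
  G_{ij} = <φ_i, φ_j> and b_i = <f, φ_i>, with φ_0 = 1, φ_1 = x, φ_2 = x^2.
G =
  [2, 0, 2/3]
  [0, 2/3, 0]
  [2/3, 0, 2/5],
b = (-2/3, 16/5, 2/15).
Solving gives a_0 = -1, a_1 = 24/5, a_2 = 2, so
  g(x) = 2*x^2 + 24*x/5 - 1.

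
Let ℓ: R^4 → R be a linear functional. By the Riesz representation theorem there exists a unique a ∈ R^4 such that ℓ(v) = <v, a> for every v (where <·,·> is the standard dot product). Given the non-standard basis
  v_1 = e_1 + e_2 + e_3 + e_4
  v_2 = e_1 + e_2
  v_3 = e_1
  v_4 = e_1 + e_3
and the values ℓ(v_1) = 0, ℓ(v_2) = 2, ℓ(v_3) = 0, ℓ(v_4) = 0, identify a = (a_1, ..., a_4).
a = (0, 2, 0, -2)

Write a = (a_1, ..., a_4) in the standard basis. For each basis vector v_i, ℓ(v_i) = <v_i, a> is a linear equation in the a_j's. Collect the n equations into a matrix system V a = ℓ, where row i of V is v_i (expressed in the standard basis). Since V is invertible (lower-triangular with 1s on the diagonal, up to permutation), solve by back-substitution:
  V =
[[1, 1, 1, 1],
 [1, 1, 0, 0],
 [1, 0, 0, 0],
 [1, 0, 1, 0]]
  V a = (0, 2, 0, 0)
Solving gives a = (0, 2, 0, -2).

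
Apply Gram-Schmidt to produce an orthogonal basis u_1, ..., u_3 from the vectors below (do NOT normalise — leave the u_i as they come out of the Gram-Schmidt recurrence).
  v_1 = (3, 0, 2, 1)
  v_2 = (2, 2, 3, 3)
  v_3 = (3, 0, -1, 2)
Orthogonal basis:
  u_1 = (3, 0, 2, 1)
  u_2 = (-17/14, 2, 6/7, 27/14)
  u_3 = (138/139, 18/139, -310/139, 206/139)

Apply the Gram-Schmidt recurrence
  u_1 = v_1
  u_i = v_i − Σ_{j<i} ((v_i · u_j) / (u_j · u_j)) · u_j.

Step by step this gives:
  u_1 = (3, 0, 2, 1)
  u_2 = (-17/14, 2, 6/7, 27/14)
  u_3 = (138/139, 18/139, -310/139, 206/139)

Orthogonality check:
  u_2 · u_1 = 0 (should be 0)
  u_3 · u_1 = 0 (should be 0)
  u_3 · u_2 = 0 (should be 0)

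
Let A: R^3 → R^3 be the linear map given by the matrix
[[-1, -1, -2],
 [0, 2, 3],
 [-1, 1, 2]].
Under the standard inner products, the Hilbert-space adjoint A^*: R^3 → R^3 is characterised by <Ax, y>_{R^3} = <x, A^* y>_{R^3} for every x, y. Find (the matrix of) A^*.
A^* = A^T =
[[-1, 0, -1],
 [-1, 2, 1],
 [-2, 3, 2]]

For real matrices with standard dot products, the defining identity <Ax, y> = <x, A^* y> gives (Ax)^T y = x^T (A^*) y, i.e. x^T A^T y = x^T (A^*) y. Since this holds for all x, y, we must have A^* = A^T. Therefore
A^* =
[[-1, 0, -1],
 [-1, 2, 1],
 [-2, 3, 2]].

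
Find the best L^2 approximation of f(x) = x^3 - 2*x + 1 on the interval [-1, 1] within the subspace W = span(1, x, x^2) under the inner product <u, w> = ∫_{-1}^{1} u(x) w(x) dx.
g(x) = 1 - 7*x/5

The best approximation g ∈ W is the orthogonal projection of f onto W. Writing g = a_0 + a_1 x + a_2 x^2, the coefficients solve the normal equations G · a = b where
  G_{ij} = <φ_i, φ_j> and b_i = <f, φ_i>, with φ_0 = 1, φ_1 = x, φ_2 = x^2.
G =
  [2, 0, 2/3]
  [0, 2/3, 0]
  [2/3, 0, 2/5],
b = (2, -14/15, 2/3).
Solving gives a_0 = 1, a_1 = -7/5, a_2 = 0, so
  g(x) = 1 - 7*x/5.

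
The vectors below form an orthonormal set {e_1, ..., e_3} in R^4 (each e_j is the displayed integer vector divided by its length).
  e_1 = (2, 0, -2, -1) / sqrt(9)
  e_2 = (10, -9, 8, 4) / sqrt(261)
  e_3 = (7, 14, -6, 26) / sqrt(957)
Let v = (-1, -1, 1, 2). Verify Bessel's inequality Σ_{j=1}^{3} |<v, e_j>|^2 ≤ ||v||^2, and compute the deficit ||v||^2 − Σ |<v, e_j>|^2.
Σ |<v, e_j>|^2 = 182/33; ||v||^2 = 7; deficit = 49/33

Write each e_j = u_j / sqrt(<u_j, u_j>) where u_j is the displayed integer vector. Then <v, e_j> = <v, u_j> / sqrt(<u_j, u_j>), so |<v, e_j>|^2 = <v, u_j>^2 / <u_j, u_j>.
Coefficients: <v, e_1> = -6/sqrt(9), <v, e_2> = 15/sqrt(261), <v, e_3> = 25/sqrt(957).
Square and sum: Σ |<v, e_j>|^2 = 182/33.
Compute ||v||^2 = v·v = 7.
Deficit = 7 − 182/33 = 49/33 ≥ 0, confirming Bessel's inequality. (The deficit equals ||v − Σ <v,e_j> e_j||^2, the squared distance from v to span{e_j}.)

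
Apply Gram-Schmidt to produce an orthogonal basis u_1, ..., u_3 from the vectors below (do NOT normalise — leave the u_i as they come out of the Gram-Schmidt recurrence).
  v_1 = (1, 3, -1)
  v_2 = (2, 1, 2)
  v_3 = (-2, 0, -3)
Orthogonal basis:
  u_1 = (1, 3, -1)
  u_2 = (19/11, 2/11, 25/11)
  u_3 = (7/90, -2/45, -1/18)

Apply the Gram-Schmidt recurrence
  u_1 = v_1
  u_i = v_i − Σ_{j<i} ((v_i · u_j) / (u_j · u_j)) · u_j.

Step by step this gives:
  u_1 = (1, 3, -1)
  u_2 = (19/11, 2/11, 25/11)
  u_3 = (7/90, -2/45, -1/18)

Orthogonality check:
  u_2 · u_1 = 0 (should be 0)
  u_3 · u_1 = 0 (should be 0)
  u_3 · u_2 = 0 (should be 0)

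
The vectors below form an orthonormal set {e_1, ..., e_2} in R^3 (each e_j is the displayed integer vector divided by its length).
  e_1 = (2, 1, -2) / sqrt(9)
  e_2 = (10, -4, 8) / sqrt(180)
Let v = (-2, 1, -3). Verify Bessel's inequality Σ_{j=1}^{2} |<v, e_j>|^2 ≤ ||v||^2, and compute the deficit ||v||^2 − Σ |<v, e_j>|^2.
Σ |<v, e_j>|^2 = 69/5; ||v||^2 = 14; deficit = 1/5

Write each e_j = u_j / sqrt(<u_j, u_j>) where u_j is the displayed integer vector. Then <v, e_j> = <v, u_j> / sqrt(<u_j, u_j>), so |<v, e_j>|^2 = <v, u_j>^2 / <u_j, u_j>.
Coefficients: <v, e_1> = 3/sqrt(9), <v, e_2> = -48/sqrt(180).
Square and sum: Σ |<v, e_j>|^2 = 69/5.
Compute ||v||^2 = v·v = 14.
Deficit = 14 − 69/5 = 1/5 ≥ 0, confirming Bessel's inequality. (The deficit equals ||v − Σ <v,e_j> e_j||^2, the squared distance from v to span{e_j}.)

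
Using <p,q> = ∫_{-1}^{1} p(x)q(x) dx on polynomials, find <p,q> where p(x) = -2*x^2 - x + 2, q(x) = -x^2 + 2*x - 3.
<p,q> = -148/15

Expand the product: p(x)·q(x) = 2*x^4 - 3*x^3 + 2*x^2 + 7*x - 6.
∫_{-1}^{1} of each monomial x^k gives [2/(k+1) if k even, 0 if k odd]. Integrating term-by-term (or equivalently evaluating the antiderivative F(x) = 2*x^5/5 - 3*x^4/4 + 2*x^3/3 + 7*x^2/2 - 6*x at the endpoints):
  F(1) − F(−1) = -131/60 − (461/60) = -148/15.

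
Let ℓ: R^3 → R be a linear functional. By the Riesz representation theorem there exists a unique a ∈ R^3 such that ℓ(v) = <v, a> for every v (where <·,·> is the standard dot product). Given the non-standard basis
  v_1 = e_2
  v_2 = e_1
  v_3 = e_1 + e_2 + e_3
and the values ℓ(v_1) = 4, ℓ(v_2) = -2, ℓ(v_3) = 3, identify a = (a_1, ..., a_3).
a = (-2, 4, 1)

Write a = (a_1, ..., a_3) in the standard basis. For each basis vector v_i, ℓ(v_i) = <v_i, a> is a linear equation in the a_j's. Collect the n equations into a matrix system V a = ℓ, where row i of V is v_i (expressed in the standard basis). Since V is invertible (lower-triangular with 1s on the diagonal, up to permutation), solve by back-substitution:
  V =
[[0, 1, 0],
 [1, 0, 0],
 [1, 1, 1]]
  V a = (4, -2, 3)
Solving gives a = (-2, 4, 1).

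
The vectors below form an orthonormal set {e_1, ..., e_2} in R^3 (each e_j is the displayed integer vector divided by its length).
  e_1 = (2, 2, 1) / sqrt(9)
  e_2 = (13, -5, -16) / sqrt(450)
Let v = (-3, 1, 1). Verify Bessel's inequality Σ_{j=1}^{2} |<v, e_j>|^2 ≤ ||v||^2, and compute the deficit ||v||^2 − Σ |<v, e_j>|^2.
Σ |<v, e_j>|^2 = 9; ||v||^2 = 11; deficit = 2

Write each e_j = u_j / sqrt(<u_j, u_j>) where u_j is the displayed integer vector. Then <v, e_j> = <v, u_j> / sqrt(<u_j, u_j>), so |<v, e_j>|^2 = <v, u_j>^2 / <u_j, u_j>.
Coefficients: <v, e_1> = -3/sqrt(9), <v, e_2> = -60/sqrt(450).
Square and sum: Σ |<v, e_j>|^2 = 9.
Compute ||v||^2 = v·v = 11.
Deficit = 11 − 9 = 2 ≥ 0, confirming Bessel's inequality. (The deficit equals ||v − Σ <v,e_j> e_j||^2, the squared distance from v to span{e_j}.)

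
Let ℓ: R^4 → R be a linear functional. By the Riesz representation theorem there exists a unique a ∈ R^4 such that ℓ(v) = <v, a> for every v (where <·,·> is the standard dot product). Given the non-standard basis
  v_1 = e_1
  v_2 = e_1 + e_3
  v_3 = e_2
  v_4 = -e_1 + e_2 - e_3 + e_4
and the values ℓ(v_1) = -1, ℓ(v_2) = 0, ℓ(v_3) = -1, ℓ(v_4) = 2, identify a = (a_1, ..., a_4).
a = (-1, -1, 1, 3)

Write a = (a_1, ..., a_4) in the standard basis. For each basis vector v_i, ℓ(v_i) = <v_i, a> is a linear equation in the a_j's. Collect the n equations into a matrix system V a = ℓ, where row i of V is v_i (expressed in the standard basis). Since V is invertible (lower-triangular with 1s on the diagonal, up to permutation), solve by back-substitution:
  V =
[[1, 0, 0, 0],
 [1, 0, 1, 0],
 [0, 1, 0, 0],
 [-1, 1, -1, 1]]
  V a = (-1, 0, -1, 2)
Solving gives a = (-1, -1, 1, 3).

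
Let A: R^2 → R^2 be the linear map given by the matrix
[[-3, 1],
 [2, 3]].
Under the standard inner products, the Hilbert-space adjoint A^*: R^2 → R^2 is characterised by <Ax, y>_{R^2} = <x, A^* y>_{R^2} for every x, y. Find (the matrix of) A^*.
A^* = A^T =
[[-3, 2],
 [1, 3]]

For real matrices with standard dot products, the defining identity <Ax, y> = <x, A^* y> gives (Ax)^T y = x^T (A^*) y, i.e. x^T A^T y = x^T (A^*) y. Since this holds for all x, y, we must have A^* = A^T. Therefore
A^* =
[[-3, 2],
 [1, 3]].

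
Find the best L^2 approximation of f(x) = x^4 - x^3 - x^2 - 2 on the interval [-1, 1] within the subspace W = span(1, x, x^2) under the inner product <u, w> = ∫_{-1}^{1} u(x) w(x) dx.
g(x) = -x^2/7 - 3*x/5 - 73/35

The best approximation g ∈ W is the orthogonal projection of f onto W. Writing g = a_0 + a_1 x + a_2 x^2, the coefficients solve the normal equations G · a = b where
  G_{ij} = <φ_i, φ_j> and b_i = <f, φ_i>, with φ_0 = 1, φ_1 = x, φ_2 = x^2.
G =
  [2, 0, 2/3]
  [0, 2/3, 0]
  [2/3, 0, 2/5],
b = (-64/15, -2/5, -152/105).
Solving gives a_0 = -73/35, a_1 = -3/5, a_2 = -1/7, so
  g(x) = -x^2/7 - 3*x/5 - 73/35.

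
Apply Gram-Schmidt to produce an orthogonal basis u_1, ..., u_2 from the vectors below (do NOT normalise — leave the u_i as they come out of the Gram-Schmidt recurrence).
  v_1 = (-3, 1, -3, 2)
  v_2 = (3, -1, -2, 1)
Orthogonal basis:
  u_1 = (-3, 1, -3, 2)
  u_2 = (63/23, -21/23, -52/23, 27/23)

Apply the Gram-Schmidt recurrence
  u_1 = v_1
  u_i = v_i − Σ_{j<i} ((v_i · u_j) / (u_j · u_j)) · u_j.

Step by step this gives:
  u_1 = (-3, 1, -3, 2)
  u_2 = (63/23, -21/23, -52/23, 27/23)

Orthogonality check:
  u_2 · u_1 = 0 (should be 0)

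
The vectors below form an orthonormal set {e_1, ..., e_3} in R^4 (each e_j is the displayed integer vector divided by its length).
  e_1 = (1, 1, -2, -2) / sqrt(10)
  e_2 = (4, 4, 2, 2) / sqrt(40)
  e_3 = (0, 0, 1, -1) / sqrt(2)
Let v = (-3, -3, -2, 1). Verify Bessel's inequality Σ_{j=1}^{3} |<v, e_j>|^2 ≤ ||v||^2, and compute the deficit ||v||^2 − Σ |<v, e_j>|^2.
Σ |<v, e_j>|^2 = 23; ||v||^2 = 23; deficit = 0

Write each e_j = u_j / sqrt(<u_j, u_j>) where u_j is the displayed integer vector. Then <v, e_j> = <v, u_j> / sqrt(<u_j, u_j>), so |<v, e_j>|^2 = <v, u_j>^2 / <u_j, u_j>.
Coefficients: <v, e_1> = -4/sqrt(10), <v, e_2> = -26/sqrt(40), <v, e_3> = -3/sqrt(2).
Square and sum: Σ |<v, e_j>|^2 = 23.
Compute ||v||^2 = v·v = 23.
Deficit = 23 − 23 = 0 ≥ 0, confirming Bessel's inequality. (The deficit equals ||v − Σ <v,e_j> e_j||^2, the squared distance from v to span{e_j}.)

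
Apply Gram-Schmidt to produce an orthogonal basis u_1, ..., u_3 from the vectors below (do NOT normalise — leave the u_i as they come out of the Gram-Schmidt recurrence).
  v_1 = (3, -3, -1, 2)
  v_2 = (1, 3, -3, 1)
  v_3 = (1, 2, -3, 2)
Orthogonal basis:
  u_1 = (3, -3, -1, 2)
  u_2 = (26/23, 66/23, -70/23, 25/23)
  u_3 = (-253/459, -14/153, -25/459, 304/459)

Apply the Gram-Schmidt recurrence
  u_1 = v_1
  u_i = v_i − Σ_{j<i} ((v_i · u_j) / (u_j · u_j)) · u_j.

Step by step this gives:
  u_1 = (3, -3, -1, 2)
  u_2 = (26/23, 66/23, -70/23, 25/23)
  u_3 = (-253/459, -14/153, -25/459, 304/459)

Orthogonality check:
  u_2 · u_1 = 0 (should be 0)
  u_3 · u_1 = 0 (should be 0)
  u_3 · u_2 = 0 (should be 0)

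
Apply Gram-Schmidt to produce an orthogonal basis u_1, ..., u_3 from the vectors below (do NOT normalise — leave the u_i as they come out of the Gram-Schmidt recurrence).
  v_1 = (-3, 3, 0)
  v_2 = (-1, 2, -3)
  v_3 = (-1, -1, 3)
Orthogonal basis:
  u_1 = (-3, 3, 0)
  u_2 = (1/2, 1/2, -3)
  u_3 = (-9/19, -9/19, -3/19)

Apply the Gram-Schmidt recurrence
  u_1 = v_1
  u_i = v_i − Σ_{j<i} ((v_i · u_j) / (u_j · u_j)) · u_j.

Step by step this gives:
  u_1 = (-3, 3, 0)
  u_2 = (1/2, 1/2, -3)
  u_3 = (-9/19, -9/19, -3/19)

Orthogonality check:
  u_2 · u_1 = 0 (should be 0)
  u_3 · u_1 = 0 (should be 0)
  u_3 · u_2 = 0 (should be 0)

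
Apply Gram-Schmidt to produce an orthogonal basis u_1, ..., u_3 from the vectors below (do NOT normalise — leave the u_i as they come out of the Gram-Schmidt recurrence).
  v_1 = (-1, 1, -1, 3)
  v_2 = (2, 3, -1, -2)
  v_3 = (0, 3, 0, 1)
Orthogonal basis:
  u_1 = (-1, 1, -1, 3)
  u_2 = (5/3, 10/3, -4/3, -1)
  u_3 = (-2/5, 7/10, 61/50, 1/25)

Apply the Gram-Schmidt recurrence
  u_1 = v_1
  u_i = v_i − Σ_{j<i} ((v_i · u_j) / (u_j · u_j)) · u_j.

Step by step this gives:
  u_1 = (-1, 1, -1, 3)
  u_2 = (5/3, 10/3, -4/3, -1)
  u_3 = (-2/5, 7/10, 61/50, 1/25)

Orthogonality check:
  u_2 · u_1 = 0 (should be 0)
  u_3 · u_1 = 0 (should be 0)
  u_3 · u_2 = 0 (should be 0)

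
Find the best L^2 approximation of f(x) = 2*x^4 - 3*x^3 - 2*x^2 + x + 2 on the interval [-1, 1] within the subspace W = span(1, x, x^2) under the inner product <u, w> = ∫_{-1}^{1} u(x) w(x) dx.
g(x) = -2*x^2/7 - 4*x/5 + 64/35

The best approximation g ∈ W is the orthogonal projection of f onto W. Writing g = a_0 + a_1 x + a_2 x^2, the coefficients solve the normal equations G · a = b where
  G_{ij} = <φ_i, φ_j> and b_i = <f, φ_i>, with φ_0 = 1, φ_1 = x, φ_2 = x^2.
G =
  [2, 0, 2/3]
  [0, 2/3, 0]
  [2/3, 0, 2/5],
b = (52/15, -8/15, 116/105).
Solving gives a_0 = 64/35, a_1 = -4/5, a_2 = -2/7, so
  g(x) = -2*x^2/7 - 4*x/5 + 64/35.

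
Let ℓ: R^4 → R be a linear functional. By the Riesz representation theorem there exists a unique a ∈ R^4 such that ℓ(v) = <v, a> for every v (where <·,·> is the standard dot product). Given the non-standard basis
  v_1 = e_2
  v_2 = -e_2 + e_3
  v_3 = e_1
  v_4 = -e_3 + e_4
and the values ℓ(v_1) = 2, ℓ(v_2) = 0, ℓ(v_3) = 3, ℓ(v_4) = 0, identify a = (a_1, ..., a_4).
a = (3, 2, 2, 2)

Write a = (a_1, ..., a_4) in the standard basis. For each basis vector v_i, ℓ(v_i) = <v_i, a> is a linear equation in the a_j's. Collect the n equations into a matrix system V a = ℓ, where row i of V is v_i (expressed in the standard basis). Since V is invertible (lower-triangular with 1s on the diagonal, up to permutation), solve by back-substitution:
  V =
[[0, 1, 0, 0],
 [0, -1, 1, 0],
 [1, 0, 0, 0],
 [0, 0, -1, 1]]
  V a = (2, 0, 3, 0)
Solving gives a = (3, 2, 2, 2).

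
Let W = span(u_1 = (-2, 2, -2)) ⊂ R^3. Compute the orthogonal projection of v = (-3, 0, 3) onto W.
proj_W(v) = (0, 0, 0)

Set up U = [u_1 | ... | u_1] ∈ R^(3×1). The projector onto W = col(U) is P = U (U^T U)^(-1) U^T.
Compute U^T U =
  [12],
and U^T v = (0).
Solve U^T U · c = U^T v for the coefficients: c = (0). The projection is proj_W(v) = U c.
Check: (v - proj_W(v)) · u_1 = 0  (should be 0).
Result: proj_W(v) = (0, 0, 0).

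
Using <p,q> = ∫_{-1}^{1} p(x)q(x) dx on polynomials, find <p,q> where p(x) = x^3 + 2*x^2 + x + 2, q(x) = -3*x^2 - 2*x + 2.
<p,q> = 32/15

Expand the product: p(x)·q(x) = -3*x^5 - 8*x^4 - 5*x^3 - 4*x^2 - 2*x + 4.
∫_{-1}^{1} of each monomial x^k gives [2/(k+1) if k even, 0 if k odd]. Integrating term-by-term (or equivalently evaluating the antiderivative F(x) = -x^6/2 - 8*x^5/5 - 5*x^4/4 - 4*x^3/3 - x^2 + 4*x at the endpoints):
  F(1) − F(−1) = -101/60 − (-229/60) = 32/15.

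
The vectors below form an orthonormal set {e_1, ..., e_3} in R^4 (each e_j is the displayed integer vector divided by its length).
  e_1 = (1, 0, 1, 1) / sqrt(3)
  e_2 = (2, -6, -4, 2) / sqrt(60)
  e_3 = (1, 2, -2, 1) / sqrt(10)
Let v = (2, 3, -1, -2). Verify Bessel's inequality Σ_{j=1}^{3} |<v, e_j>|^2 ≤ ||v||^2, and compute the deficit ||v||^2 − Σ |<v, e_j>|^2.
Σ |<v, e_j>|^2 = 10; ||v||^2 = 18; deficit = 8

Write each e_j = u_j / sqrt(<u_j, u_j>) where u_j is the displayed integer vector. Then <v, e_j> = <v, u_j> / sqrt(<u_j, u_j>), so |<v, e_j>|^2 = <v, u_j>^2 / <u_j, u_j>.
Coefficients: <v, e_1> = -1/sqrt(3), <v, e_2> = -14/sqrt(60), <v, e_3> = 8/sqrt(10).
Square and sum: Σ |<v, e_j>|^2 = 10.
Compute ||v||^2 = v·v = 18.
Deficit = 18 − 10 = 8 ≥ 0, confirming Bessel's inequality. (The deficit equals ||v − Σ <v,e_j> e_j||^2, the squared distance from v to span{e_j}.)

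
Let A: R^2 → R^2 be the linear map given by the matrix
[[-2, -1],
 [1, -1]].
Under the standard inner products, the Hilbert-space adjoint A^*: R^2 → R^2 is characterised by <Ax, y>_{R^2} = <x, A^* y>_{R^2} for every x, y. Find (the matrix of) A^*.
A^* = A^T =
[[-2, 1],
 [-1, -1]]

For real matrices with standard dot products, the defining identity <Ax, y> = <x, A^* y> gives (Ax)^T y = x^T (A^*) y, i.e. x^T A^T y = x^T (A^*) y. Since this holds for all x, y, we must have A^* = A^T. Therefore
A^* =
[[-2, 1],
 [-1, -1]].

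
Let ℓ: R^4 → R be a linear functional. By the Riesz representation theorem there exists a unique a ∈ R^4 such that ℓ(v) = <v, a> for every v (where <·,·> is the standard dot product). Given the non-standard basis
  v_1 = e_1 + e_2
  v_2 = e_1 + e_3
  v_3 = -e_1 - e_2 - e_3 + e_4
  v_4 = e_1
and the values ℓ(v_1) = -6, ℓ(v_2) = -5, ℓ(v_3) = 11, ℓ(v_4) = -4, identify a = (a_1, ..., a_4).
a = (-4, -2, -1, 4)

Write a = (a_1, ..., a_4) in the standard basis. For each basis vector v_i, ℓ(v_i) = <v_i, a> is a linear equation in the a_j's. Collect the n equations into a matrix system V a = ℓ, where row i of V is v_i (expressed in the standard basis). Since V is invertible (lower-triangular with 1s on the diagonal, up to permutation), solve by back-substitution:
  V =
[[1, 1, 0, 0],
 [1, 0, 1, 0],
 [-1, -1, -1, 1],
 [1, 0, 0, 0]]
  V a = (-6, -5, 11, -4)
Solving gives a = (-4, -2, -1, 4).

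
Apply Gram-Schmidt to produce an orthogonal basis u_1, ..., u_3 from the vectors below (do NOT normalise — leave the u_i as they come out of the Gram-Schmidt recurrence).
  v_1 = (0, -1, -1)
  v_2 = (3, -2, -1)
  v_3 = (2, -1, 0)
Orthogonal basis:
  u_1 = (0, -1, -1)
  u_2 = (3, -1/2, 1/2)
  u_3 = (-1/19, -3/19, 3/19)

Apply the Gram-Schmidt recurrence
  u_1 = v_1
  u_i = v_i − Σ_{j<i} ((v_i · u_j) / (u_j · u_j)) · u_j.

Step by step this gives:
  u_1 = (0, -1, -1)
  u_2 = (3, -1/2, 1/2)
  u_3 = (-1/19, -3/19, 3/19)

Orthogonality check:
  u_2 · u_1 = 0 (should be 0)
  u_3 · u_1 = 0 (should be 0)
  u_3 · u_2 = 0 (should be 0)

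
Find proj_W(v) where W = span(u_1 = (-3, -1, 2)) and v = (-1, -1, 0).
proj_W(v) = (-6/7, -2/7, 4/7)

Set up U = [u_1 | ... | u_1] ∈ R^(3×1). The projector onto W = col(U) is P = U (U^T U)^(-1) U^T.
Compute U^T U =
  [14],
and U^T v = (4).
Solve U^T U · c = U^T v for the coefficients: c = (2/7). The projection is proj_W(v) = U c.
Check: (v - proj_W(v)) · u_1 = 0  (should be 0).
Result: proj_W(v) = (-6/7, -2/7, 4/7).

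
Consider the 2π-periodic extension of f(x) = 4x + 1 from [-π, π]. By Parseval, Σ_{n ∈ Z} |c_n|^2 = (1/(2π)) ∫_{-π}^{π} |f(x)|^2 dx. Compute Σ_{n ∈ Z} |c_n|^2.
Σ |c_n|^2 = 16π^2/3 + 1

Expand and integrate term by term over [-π, π]:
  ∫ (4x)^2 dx = 16·(2π^3/3); ∫ 2·4·(1)·x dx = 0 (odd integrand); ∫ 1^2 dx = 1·2π.
So (1/(2π)) ∫_{-π}^{π} (4x + 1)^2 dx = 16π^2/3 + 1 = 16π^2/3 + 1.
Parseval ⇒ Σ |c_n|^2 = 16π^2/3 + 1.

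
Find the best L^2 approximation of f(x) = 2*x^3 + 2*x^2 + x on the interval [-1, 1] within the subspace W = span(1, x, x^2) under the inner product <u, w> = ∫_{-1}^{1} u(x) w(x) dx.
g(x) = 2*x^2 + 11*x/5

The best approximation g ∈ W is the orthogonal projection of f onto W. Writing g = a_0 + a_1 x + a_2 x^2, the coefficients solve the normal equations G · a = b where
  G_{ij} = <φ_i, φ_j> and b_i = <f, φ_i>, with φ_0 = 1, φ_1 = x, φ_2 = x^2.
G =
  [2, 0, 2/3]
  [0, 2/3, 0]
  [2/3, 0, 2/5],
b = (4/3, 22/15, 4/5).
Solving gives a_0 = 0, a_1 = 11/5, a_2 = 2, so
  g(x) = 2*x^2 + 11*x/5.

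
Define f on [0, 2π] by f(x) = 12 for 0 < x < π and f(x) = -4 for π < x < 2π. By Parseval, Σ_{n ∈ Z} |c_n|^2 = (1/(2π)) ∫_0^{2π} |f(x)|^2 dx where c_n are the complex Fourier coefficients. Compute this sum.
Σ |c_n|^2 = 80

Parseval equates the L^2 energy of f (normalised by 1/(2π)) with the ℓ^2 sum of its Fourier coefficients: (1/(2π)) ∫_0^{2π} |f|^2 = Σ |c_n|^2.
Compute the left side: (1/(2π)) [∫_0^π 12^2 dx + ∫_π^{2π} (-4)^2 dx] = (1/(2π)) · (144π + 16π) = (144 + 16)/2 = 80.
So Σ_{n ∈ Z} |c_n|^2 = 80.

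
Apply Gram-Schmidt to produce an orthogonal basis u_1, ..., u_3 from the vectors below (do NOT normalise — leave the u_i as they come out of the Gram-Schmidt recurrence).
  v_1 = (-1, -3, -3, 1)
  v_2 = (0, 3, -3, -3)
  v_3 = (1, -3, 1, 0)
Orthogonal basis:
  u_1 = (-1, -3, -3, 1)
  u_2 = (-3/20, 51/20, -69/20, -57/20)
  u_3 = (70/59, -69/59, 17/59, -86/59)

Apply the Gram-Schmidt recurrence
  u_1 = v_1
  u_i = v_i − Σ_{j<i} ((v_i · u_j) / (u_j · u_j)) · u_j.

Step by step this gives:
  u_1 = (-1, -3, -3, 1)
  u_2 = (-3/20, 51/20, -69/20, -57/20)
  u_3 = (70/59, -69/59, 17/59, -86/59)

Orthogonality check:
  u_2 · u_1 = 0 (should be 0)
  u_3 · u_1 = 0 (should be 0)
  u_3 · u_2 = 0 (should be 0)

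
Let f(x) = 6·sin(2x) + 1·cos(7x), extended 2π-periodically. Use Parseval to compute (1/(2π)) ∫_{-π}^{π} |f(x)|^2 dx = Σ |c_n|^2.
Σ |c_n|^2 = 37/2

Expand |f|^2 and use orthogonality of {sin(nx), cos(mx)} on [-π, π]:
  ∫_{-π}^{π} sin(nx)^2 dx = π, ∫ cos(mx)^2 dx = π, and cross terms integrate to 0.
So ∫_{-π}^{π} f(x)^2 dx = 6^2 · π + 1^2 · π = (36 + 1)π.
Divide by 2π: (36 + 1)/2 = 37/2.
By Parseval, this equals Σ |c_n|^2.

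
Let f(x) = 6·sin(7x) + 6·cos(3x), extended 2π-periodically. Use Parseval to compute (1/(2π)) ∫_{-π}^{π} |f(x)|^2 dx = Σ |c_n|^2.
Σ |c_n|^2 = 36

Expand |f|^2 and use orthogonality of {sin(nx), cos(mx)} on [-π, π]:
  ∫_{-π}^{π} sin(nx)^2 dx = π, ∫ cos(mx)^2 dx = π, and cross terms integrate to 0.
So ∫_{-π}^{π} f(x)^2 dx = 6^2 · π + 6^2 · π = (36 + 36)π.
Divide by 2π: (36 + 36)/2 = 36.
By Parseval, this equals Σ |c_n|^2.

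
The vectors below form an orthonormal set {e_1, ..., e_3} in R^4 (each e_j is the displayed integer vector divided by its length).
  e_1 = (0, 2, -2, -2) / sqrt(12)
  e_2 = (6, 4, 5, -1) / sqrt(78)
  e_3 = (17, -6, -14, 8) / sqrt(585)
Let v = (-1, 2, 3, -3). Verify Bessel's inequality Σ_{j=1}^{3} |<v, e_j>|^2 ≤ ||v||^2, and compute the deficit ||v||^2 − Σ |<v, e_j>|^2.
Σ |<v, e_j>|^2 = 197/9; ||v||^2 = 23; deficit = 10/9

Write each e_j = u_j / sqrt(<u_j, u_j>) where u_j is the displayed integer vector. Then <v, e_j> = <v, u_j> / sqrt(<u_j, u_j>), so |<v, e_j>|^2 = <v, u_j>^2 / <u_j, u_j>.
Coefficients: <v, e_1> = 4/sqrt(12), <v, e_2> = 20/sqrt(78), <v, e_3> = -95/sqrt(585).
Square and sum: Σ |<v, e_j>|^2 = 197/9.
Compute ||v||^2 = v·v = 23.
Deficit = 23 − 197/9 = 10/9 ≥ 0, confirming Bessel's inequality. (The deficit equals ||v − Σ <v,e_j> e_j||^2, the squared distance from v to span{e_j}.)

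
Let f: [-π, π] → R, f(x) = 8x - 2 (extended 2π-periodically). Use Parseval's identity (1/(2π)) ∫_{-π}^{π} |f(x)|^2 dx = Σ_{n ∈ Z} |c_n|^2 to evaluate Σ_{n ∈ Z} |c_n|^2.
Σ |c_n|^2 = 64π^2/3 + 4

Expand and integrate term by term over [-π, π]:
  ∫ (8x)^2 dx = 64·(2π^3/3); ∫ 2·8·(-2)·x dx = 0 (odd integrand); ∫ (-2)^2 dx = 4·2π.
So (1/(2π)) ∫_{-π}^{π} (8x - 2)^2 dx = 64π^2/3 + 4 = 64π^2/3 + 4.
Parseval ⇒ Σ |c_n|^2 = 64π^2/3 + 4.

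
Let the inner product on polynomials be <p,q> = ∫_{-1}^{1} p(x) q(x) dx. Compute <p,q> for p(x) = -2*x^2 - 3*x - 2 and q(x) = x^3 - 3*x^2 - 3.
<p,q> = 106/5

Expand the product: p(x)·q(x) = -2*x^5 + 3*x^4 + 7*x^3 + 12*x^2 + 9*x + 6.
∫_{-1}^{1} of each monomial x^k gives [2/(k+1) if k even, 0 if k odd]. Integrating term-by-term (or equivalently evaluating the antiderivative F(x) = -x^6/3 + 3*x^5/5 + 7*x^4/4 + 4*x^3 + 9*x^2/2 + 6*x at the endpoints):
  F(1) − F(−1) = 991/60 − (-281/60) = 106/5.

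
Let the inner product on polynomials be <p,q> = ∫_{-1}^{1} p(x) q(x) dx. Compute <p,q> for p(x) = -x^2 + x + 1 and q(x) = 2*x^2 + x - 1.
<p,q> = -2/15

Expand the product: p(x)·q(x) = -2*x^4 + x^3 + 4*x^2 - 1.
∫_{-1}^{1} of each monomial x^k gives [2/(k+1) if k even, 0 if k odd]. Integrating term-by-term (or equivalently evaluating the antiderivative F(x) = -2*x^5/5 + x^4/4 + 4*x^3/3 - x at the endpoints):
  F(1) − F(−1) = 11/60 − (19/60) = -2/15.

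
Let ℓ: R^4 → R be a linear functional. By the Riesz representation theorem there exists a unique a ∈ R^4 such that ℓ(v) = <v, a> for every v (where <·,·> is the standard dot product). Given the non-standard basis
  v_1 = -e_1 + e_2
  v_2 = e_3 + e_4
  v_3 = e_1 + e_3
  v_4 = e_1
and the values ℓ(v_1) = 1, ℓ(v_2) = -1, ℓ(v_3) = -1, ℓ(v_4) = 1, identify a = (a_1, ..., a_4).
a = (1, 2, -2, 1)

Write a = (a_1, ..., a_4) in the standard basis. For each basis vector v_i, ℓ(v_i) = <v_i, a> is a linear equation in the a_j's. Collect the n equations into a matrix system V a = ℓ, where row i of V is v_i (expressed in the standard basis). Since V is invertible (lower-triangular with 1s on the diagonal, up to permutation), solve by back-substitution:
  V =
[[-1, 1, 0, 0],
 [0, 0, 1, 1],
 [1, 0, 1, 0],
 [1, 0, 0, 0]]
  V a = (1, -1, -1, 1)
Solving gives a = (1, 2, -2, 1).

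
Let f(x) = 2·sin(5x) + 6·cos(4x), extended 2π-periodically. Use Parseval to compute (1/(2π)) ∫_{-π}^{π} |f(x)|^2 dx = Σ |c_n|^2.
Σ |c_n|^2 = 20

Expand |f|^2 and use orthogonality of {sin(nx), cos(mx)} on [-π, π]:
  ∫_{-π}^{π} sin(nx)^2 dx = π, ∫ cos(mx)^2 dx = π, and cross terms integrate to 0.
So ∫_{-π}^{π} f(x)^2 dx = 2^2 · π + 6^2 · π = (4 + 36)π.
Divide by 2π: (4 + 36)/2 = 20.
By Parseval, this equals Σ |c_n|^2.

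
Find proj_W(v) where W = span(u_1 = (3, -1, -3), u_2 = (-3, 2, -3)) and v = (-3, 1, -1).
proj_W(v) = (-63/23, 35/23, -21/23)

Set up U = [u_1 | ... | u_2] ∈ R^(3×2). The projector onto W = col(U) is P = U (U^T U)^(-1) U^T.
Compute U^T U =
  [19, -2]
  [-2, 22],
and U^T v = (-7, 14).
Solve U^T U · c = U^T v for the coefficients: c = (-7/23, 14/23). The projection is proj_W(v) = U c.
Check: (v - proj_W(v)) · u_1 = 0  (should be 0).
Check: (v - proj_W(v)) · u_2 = 0  (should be 0).
Result: proj_W(v) = (-63/23, 35/23, -21/23).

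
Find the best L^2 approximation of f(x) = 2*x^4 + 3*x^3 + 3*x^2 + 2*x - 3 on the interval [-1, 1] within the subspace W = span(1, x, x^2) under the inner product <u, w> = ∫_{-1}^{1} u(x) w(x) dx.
g(x) = 33*x^2/7 + 19*x/5 - 111/35

The best approximation g ∈ W is the orthogonal projection of f onto W. Writing g = a_0 + a_1 x + a_2 x^2, the coefficients solve the normal equations G · a = b where
  G_{ij} = <φ_i, φ_j> and b_i = <f, φ_i>, with φ_0 = 1, φ_1 = x, φ_2 = x^2.
G =
  [2, 0, 2/3]
  [0, 2/3, 0]
  [2/3, 0, 2/5],
b = (-16/5, 38/15, -8/35).
Solving gives a_0 = -111/35, a_1 = 19/5, a_2 = 33/7, so
  g(x) = 33*x^2/7 + 19*x/5 - 111/35.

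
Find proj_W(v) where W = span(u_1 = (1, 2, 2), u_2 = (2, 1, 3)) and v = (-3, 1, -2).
proj_W(v) = (-29/13, 31/26, -67/26)

Set up U = [u_1 | ... | u_2] ∈ R^(3×2). The projector onto W = col(U) is P = U (U^T U)^(-1) U^T.
Compute U^T U =
  [9, 10]
  [10, 14],
and U^T v = (-5, -11).
Solve U^T U · c = U^T v for the coefficients: c = (20/13, -49/26). The projection is proj_W(v) = U c.
Check: (v - proj_W(v)) · u_1 = 0  (should be 0).
Check: (v - proj_W(v)) · u_2 = 0  (should be 0).
Result: proj_W(v) = (-29/13, 31/26, -67/26).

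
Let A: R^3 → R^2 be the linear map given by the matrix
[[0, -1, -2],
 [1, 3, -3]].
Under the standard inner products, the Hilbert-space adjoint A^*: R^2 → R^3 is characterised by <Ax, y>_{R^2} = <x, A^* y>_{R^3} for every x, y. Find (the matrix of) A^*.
A^* = A^T =
[[0, 1],
 [-1, 3],
 [-2, -3]]

For real matrices with standard dot products, the defining identity <Ax, y> = <x, A^* y> gives (Ax)^T y = x^T (A^*) y, i.e. x^T A^T y = x^T (A^*) y. Since this holds for all x, y, we must have A^* = A^T. Therefore
A^* =
[[0, 1],
 [-1, 3],
 [-2, -3]].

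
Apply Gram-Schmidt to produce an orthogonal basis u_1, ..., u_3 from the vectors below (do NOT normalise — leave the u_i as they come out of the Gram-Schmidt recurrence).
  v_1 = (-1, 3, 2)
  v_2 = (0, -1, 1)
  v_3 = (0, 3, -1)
Orthogonal basis:
  u_1 = (-1, 3, 2)
  u_2 = (-1/14, -11/14, 8/7)
  u_3 = (10/27, 2/27, 2/27)

Apply the Gram-Schmidt recurrence
  u_1 = v_1
  u_i = v_i − Σ_{j<i} ((v_i · u_j) / (u_j · u_j)) · u_j.

Step by step this gives:
  u_1 = (-1, 3, 2)
  u_2 = (-1/14, -11/14, 8/7)
  u_3 = (10/27, 2/27, 2/27)

Orthogonality check:
  u_2 · u_1 = 0 (should be 0)
  u_3 · u_1 = 0 (should be 0)
  u_3 · u_2 = 0 (should be 0)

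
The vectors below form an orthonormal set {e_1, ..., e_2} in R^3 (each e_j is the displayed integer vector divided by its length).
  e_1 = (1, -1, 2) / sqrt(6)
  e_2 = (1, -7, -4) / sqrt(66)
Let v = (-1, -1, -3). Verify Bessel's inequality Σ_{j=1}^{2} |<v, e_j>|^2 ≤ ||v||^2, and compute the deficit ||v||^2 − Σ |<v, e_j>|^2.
Σ |<v, e_j>|^2 = 120/11; ||v||^2 = 11; deficit = 1/11

Write each e_j = u_j / sqrt(<u_j, u_j>) where u_j is the displayed integer vector. Then <v, e_j> = <v, u_j> / sqrt(<u_j, u_j>), so |<v, e_j>|^2 = <v, u_j>^2 / <u_j, u_j>.
Coefficients: <v, e_1> = -6/sqrt(6), <v, e_2> = 18/sqrt(66).
Square and sum: Σ |<v, e_j>|^2 = 120/11.
Compute ||v||^2 = v·v = 11.
Deficit = 11 − 120/11 = 1/11 ≥ 0, confirming Bessel's inequality. (The deficit equals ||v − Σ <v,e_j> e_j||^2, the squared distance from v to span{e_j}.)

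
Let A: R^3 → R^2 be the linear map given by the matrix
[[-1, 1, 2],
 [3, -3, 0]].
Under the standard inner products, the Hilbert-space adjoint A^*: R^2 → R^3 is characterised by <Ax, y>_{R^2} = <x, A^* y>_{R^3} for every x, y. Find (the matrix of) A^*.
A^* = A^T =
[[-1, 3],
 [1, -3],
 [2, 0]]

For real matrices with standard dot products, the defining identity <Ax, y> = <x, A^* y> gives (Ax)^T y = x^T (A^*) y, i.e. x^T A^T y = x^T (A^*) y. Since this holds for all x, y, we must have A^* = A^T. Therefore
A^* =
[[-1, 3],
 [1, -3],
 [2, 0]].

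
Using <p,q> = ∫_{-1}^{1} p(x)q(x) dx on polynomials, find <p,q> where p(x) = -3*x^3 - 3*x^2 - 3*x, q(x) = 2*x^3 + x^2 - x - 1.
<p,q> = -4/35

Expand the product: p(x)·q(x) = -6*x^6 - 9*x^5 - 6*x^4 + 3*x^3 + 6*x^2 + 3*x.
∫_{-1}^{1} of each monomial x^k gives [2/(k+1) if k even, 0 if k odd]. Integrating term-by-term (or equivalently evaluating the antiderivative F(x) = -6*x^7/7 - 3*x^6/2 - 6*x^5/5 + 3*x^4/4 + 2*x^3 + 3*x^2/2 at the endpoints):
  F(1) − F(−1) = 97/140 − (113/140) = -4/35.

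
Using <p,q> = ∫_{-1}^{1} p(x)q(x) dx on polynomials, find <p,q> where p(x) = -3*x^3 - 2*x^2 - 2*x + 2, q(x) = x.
<p,q> = -38/15

Expand the product: p(x)·q(x) = -3*x^4 - 2*x^3 - 2*x^2 + 2*x.
∫_{-1}^{1} of each monomial x^k gives [2/(k+1) if k even, 0 if k odd]. Integrating term-by-term (or equivalently evaluating the antiderivative F(x) = -3*x^5/5 - x^4/2 - 2*x^3/3 + x^2 at the endpoints):
  F(1) − F(−1) = -23/30 − (53/30) = -38/15.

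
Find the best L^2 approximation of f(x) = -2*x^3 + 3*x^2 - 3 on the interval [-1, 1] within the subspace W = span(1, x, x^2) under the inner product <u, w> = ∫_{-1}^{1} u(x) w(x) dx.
g(x) = 3*x^2 - 6*x/5 - 3

The best approximation g ∈ W is the orthogonal projection of f onto W. Writing g = a_0 + a_1 x + a_2 x^2, the coefficients solve the normal equations G · a = b where
  G_{ij} = <φ_i, φ_j> and b_i = <f, φ_i>, with φ_0 = 1, φ_1 = x, φ_2 = x^2.
G =
  [2, 0, 2/3]
  [0, 2/3, 0]
  [2/3, 0, 2/5],
b = (-4, -4/5, -4/5).
Solving gives a_0 = -3, a_1 = -6/5, a_2 = 3, so
  g(x) = 3*x^2 - 6*x/5 - 3.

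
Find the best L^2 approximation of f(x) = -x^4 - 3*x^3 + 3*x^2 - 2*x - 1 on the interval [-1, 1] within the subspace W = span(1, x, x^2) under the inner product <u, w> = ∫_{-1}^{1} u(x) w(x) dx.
g(x) = 15*x^2/7 - 19*x/5 - 32/35

The best approximation g ∈ W is the orthogonal projection of f onto W. Writing g = a_0 + a_1 x + a_2 x^2, the coefficients solve the normal equations G · a = b where
  G_{ij} = <φ_i, φ_j> and b_i = <f, φ_i>, with φ_0 = 1, φ_1 = x, φ_2 = x^2.
G =
  [2, 0, 2/3]
  [0, 2/3, 0]
  [2/3, 0, 2/5],
b = (-2/5, -38/15, 26/105).
Solving gives a_0 = -32/35, a_1 = -19/5, a_2 = 15/7, so
  g(x) = 15*x^2/7 - 19*x/5 - 32/35.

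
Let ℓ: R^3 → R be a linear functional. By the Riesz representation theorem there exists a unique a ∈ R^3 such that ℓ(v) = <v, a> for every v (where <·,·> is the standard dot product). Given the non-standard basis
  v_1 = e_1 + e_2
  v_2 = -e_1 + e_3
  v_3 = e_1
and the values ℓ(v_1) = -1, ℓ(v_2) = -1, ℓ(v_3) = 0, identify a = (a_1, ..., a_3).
a = (0, -1, -1)

Write a = (a_1, ..., a_3) in the standard basis. For each basis vector v_i, ℓ(v_i) = <v_i, a> is a linear equation in the a_j's. Collect the n equations into a matrix system V a = ℓ, where row i of V is v_i (expressed in the standard basis). Since V is invertible (lower-triangular with 1s on the diagonal, up to permutation), solve by back-substitution:
  V =
[[1, 1, 0],
 [-1, 0, 1],
 [1, 0, 0]]
  V a = (-1, -1, 0)
Solving gives a = (0, -1, -1).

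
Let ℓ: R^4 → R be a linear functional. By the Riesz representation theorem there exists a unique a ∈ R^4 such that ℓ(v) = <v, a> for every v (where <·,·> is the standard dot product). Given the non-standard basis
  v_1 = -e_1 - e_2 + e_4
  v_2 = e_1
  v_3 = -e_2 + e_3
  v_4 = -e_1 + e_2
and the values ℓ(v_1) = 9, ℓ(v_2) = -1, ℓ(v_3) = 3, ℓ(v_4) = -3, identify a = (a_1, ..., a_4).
a = (-1, -4, -1, 4)

Write a = (a_1, ..., a_4) in the standard basis. For each basis vector v_i, ℓ(v_i) = <v_i, a> is a linear equation in the a_j's. Collect the n equations into a matrix system V a = ℓ, where row i of V is v_i (expressed in the standard basis). Since V is invertible (lower-triangular with 1s on the diagonal, up to permutation), solve by back-substitution:
  V =
[[-1, -1, 0, 1],
 [1, 0, 0, 0],
 [0, -1, 1, 0],
 [-1, 1, 0, 0]]
  V a = (9, -1, 3, -3)
Solving gives a = (-1, -4, -1, 4).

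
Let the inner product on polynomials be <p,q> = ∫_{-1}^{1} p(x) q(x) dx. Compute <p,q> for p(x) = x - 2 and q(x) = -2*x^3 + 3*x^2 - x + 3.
<p,q> = -262/15

Expand the product: p(x)·q(x) = -2*x^4 + 7*x^3 - 7*x^2 + 5*x - 6.
∫_{-1}^{1} of each monomial x^k gives [2/(k+1) if k even, 0 if k odd]. Integrating term-by-term (or equivalently evaluating the antiderivative F(x) = -2*x^5/5 + 7*x^4/4 - 7*x^3/3 + 5*x^2/2 - 6*x at the endpoints):
  F(1) − F(−1) = -269/60 − (779/60) = -262/15.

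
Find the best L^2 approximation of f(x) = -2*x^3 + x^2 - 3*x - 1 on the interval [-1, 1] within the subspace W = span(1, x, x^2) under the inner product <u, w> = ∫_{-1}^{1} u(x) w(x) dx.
g(x) = x^2 - 21*x/5 - 1

The best approximation g ∈ W is the orthogonal projection of f onto W. Writing g = a_0 + a_1 x + a_2 x^2, the coefficients solve the normal equations G · a = b where
  G_{ij} = <φ_i, φ_j> and b_i = <f, φ_i>, with φ_0 = 1, φ_1 = x, φ_2 = x^2.
G =
  [2, 0, 2/3]
  [0, 2/3, 0]
  [2/3, 0, 2/5],
b = (-4/3, -14/5, -4/15).
Solving gives a_0 = -1, a_1 = -21/5, a_2 = 1, so
  g(x) = x^2 - 21*x/5 - 1.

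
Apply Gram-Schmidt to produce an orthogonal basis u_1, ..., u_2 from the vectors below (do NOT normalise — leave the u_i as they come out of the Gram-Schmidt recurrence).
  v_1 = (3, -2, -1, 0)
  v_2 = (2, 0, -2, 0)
Orthogonal basis:
  u_1 = (3, -2, -1, 0)
  u_2 = (2/7, 8/7, -10/7, 0)

Apply the Gram-Schmidt recurrence
  u_1 = v_1
  u_i = v_i − Σ_{j<i} ((v_i · u_j) / (u_j · u_j)) · u_j.

Step by step this gives:
  u_1 = (3, -2, -1, 0)
  u_2 = (2/7, 8/7, -10/7, 0)

Orthogonality check:
  u_2 · u_1 = 0 (should be 0)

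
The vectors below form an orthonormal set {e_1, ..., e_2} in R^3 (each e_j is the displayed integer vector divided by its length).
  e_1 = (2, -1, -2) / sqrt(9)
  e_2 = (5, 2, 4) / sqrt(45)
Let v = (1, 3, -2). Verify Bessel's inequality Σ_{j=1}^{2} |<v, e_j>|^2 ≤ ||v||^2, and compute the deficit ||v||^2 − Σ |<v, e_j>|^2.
Σ |<v, e_j>|^2 = 6/5; ||v||^2 = 14; deficit = 64/5

Write each e_j = u_j / sqrt(<u_j, u_j>) where u_j is the displayed integer vector. Then <v, e_j> = <v, u_j> / sqrt(<u_j, u_j>), so |<v, e_j>|^2 = <v, u_j>^2 / <u_j, u_j>.
Coefficients: <v, e_1> = 3/sqrt(9), <v, e_2> = 3/sqrt(45).
Square and sum: Σ |<v, e_j>|^2 = 6/5.
Compute ||v||^2 = v·v = 14.
Deficit = 14 − 6/5 = 64/5 ≥ 0, confirming Bessel's inequality. (The deficit equals ||v − Σ <v,e_j> e_j||^2, the squared distance from v to span{e_j}.)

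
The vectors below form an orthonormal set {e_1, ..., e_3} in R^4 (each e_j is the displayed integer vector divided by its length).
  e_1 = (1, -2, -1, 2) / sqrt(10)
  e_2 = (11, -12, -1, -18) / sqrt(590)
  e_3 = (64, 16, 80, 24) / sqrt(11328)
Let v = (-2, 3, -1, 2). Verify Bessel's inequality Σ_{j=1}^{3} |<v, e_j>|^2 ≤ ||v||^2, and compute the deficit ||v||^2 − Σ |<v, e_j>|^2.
Σ |<v, e_j>|^2 = 50/3; ||v||^2 = 18; deficit = 4/3

Write each e_j = u_j / sqrt(<u_j, u_j>) where u_j is the displayed integer vector. Then <v, e_j> = <v, u_j> / sqrt(<u_j, u_j>), so |<v, e_j>|^2 = <v, u_j>^2 / <u_j, u_j>.
Coefficients: <v, e_1> = -3/sqrt(10), <v, e_2> = -93/sqrt(590), <v, e_3> = -112/sqrt(11328).
Square and sum: Σ |<v, e_j>|^2 = 50/3.
Compute ||v||^2 = v·v = 18.
Deficit = 18 − 50/3 = 4/3 ≥ 0, confirming Bessel's inequality. (The deficit equals ||v − Σ <v,e_j> e_j||^2, the squared distance from v to span{e_j}.)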